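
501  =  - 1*(-501)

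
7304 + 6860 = 14164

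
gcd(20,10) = 10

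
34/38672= 17/19336  =  0.00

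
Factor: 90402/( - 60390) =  - 247/165 = - 3^( - 1 )*5^( - 1)*11^(  -  1) *13^1*19^1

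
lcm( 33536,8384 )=33536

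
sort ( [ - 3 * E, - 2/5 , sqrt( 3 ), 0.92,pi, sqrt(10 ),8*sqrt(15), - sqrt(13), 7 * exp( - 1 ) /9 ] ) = [ - 3 * E, - sqrt( 13), - 2/5,7 * exp( -1 )/9, 0.92,sqrt(3), pi,sqrt( 10), 8 * sqrt ( 15)]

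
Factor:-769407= - 3^1*256469^1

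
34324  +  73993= 108317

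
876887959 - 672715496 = 204172463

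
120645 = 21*5745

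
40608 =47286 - 6678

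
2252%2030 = 222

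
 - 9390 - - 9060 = -330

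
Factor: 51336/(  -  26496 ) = -2^( - 4)*31^1 = - 31/16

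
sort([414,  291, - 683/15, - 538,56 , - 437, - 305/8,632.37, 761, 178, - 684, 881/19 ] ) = [ - 684 , - 538, - 437,-683/15,-305/8, 881/19, 56, 178, 291, 414 , 632.37,761 ]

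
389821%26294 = 21705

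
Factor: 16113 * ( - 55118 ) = - 2^1 * 3^1*7^1*31^1*41^1*127^1*131^1  =  - 888116334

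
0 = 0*5714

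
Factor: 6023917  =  113^1*53309^1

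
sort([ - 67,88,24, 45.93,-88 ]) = [ -88,  -  67,24,45.93,88 ]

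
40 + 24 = 64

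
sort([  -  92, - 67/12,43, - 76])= [ - 92, - 76,-67/12 , 43] 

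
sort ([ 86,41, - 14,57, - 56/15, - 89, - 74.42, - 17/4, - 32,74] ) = [-89, - 74.42,-32, - 14,-17/4,-56/15,41,57, 74,86]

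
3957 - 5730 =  - 1773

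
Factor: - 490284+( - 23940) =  - 2^4*3^2*3571^1 = - 514224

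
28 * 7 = 196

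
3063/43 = 3063/43 = 71.23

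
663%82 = 7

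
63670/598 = 106 + 141/299=106.47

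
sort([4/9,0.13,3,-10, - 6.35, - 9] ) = [ - 10 , - 9, - 6.35,0.13,4/9,3]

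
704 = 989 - 285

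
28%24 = 4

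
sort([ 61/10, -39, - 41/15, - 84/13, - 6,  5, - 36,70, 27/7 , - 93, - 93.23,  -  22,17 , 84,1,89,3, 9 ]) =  [-93.23,  -  93,-39, - 36,-22, - 84/13, - 6, - 41/15,  1, 3,27/7, 5, 61/10,9,17, 70, 84,89]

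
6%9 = 6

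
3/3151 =3/3151=0.00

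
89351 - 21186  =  68165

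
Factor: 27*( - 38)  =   - 1026 = - 2^1*3^3*19^1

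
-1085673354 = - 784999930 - 300673424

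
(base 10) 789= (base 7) 2205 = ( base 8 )1425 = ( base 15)379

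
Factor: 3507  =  3^1*7^1*167^1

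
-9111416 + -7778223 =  - 16889639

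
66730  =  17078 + 49652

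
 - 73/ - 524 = 73/524 = 0.14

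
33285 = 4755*7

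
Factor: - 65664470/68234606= -32832235/34117303= - 5^1*11^( - 1)*23^( - 1)*2141^1*3067^1*134851^( - 1)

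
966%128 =70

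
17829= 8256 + 9573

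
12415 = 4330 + 8085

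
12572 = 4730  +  7842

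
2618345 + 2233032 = 4851377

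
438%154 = 130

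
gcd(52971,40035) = 3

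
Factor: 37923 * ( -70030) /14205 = - 177049846/947 = - 2^1 * 47^1*149^1*947^( - 1)*12641^1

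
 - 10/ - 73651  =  10/73651 = 0.00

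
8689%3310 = 2069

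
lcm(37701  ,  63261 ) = 3732399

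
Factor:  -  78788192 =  - 2^5*7^1*351733^1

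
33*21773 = 718509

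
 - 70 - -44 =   -  26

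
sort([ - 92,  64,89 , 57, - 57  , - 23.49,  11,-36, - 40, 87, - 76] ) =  [ - 92, - 76, - 57, - 40, - 36, - 23.49,11, 57,64, 87, 89]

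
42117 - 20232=21885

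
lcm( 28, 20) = 140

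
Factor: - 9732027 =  -3^1*3244009^1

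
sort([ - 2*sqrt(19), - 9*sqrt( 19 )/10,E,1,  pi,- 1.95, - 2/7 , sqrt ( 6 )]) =[ - 2*sqrt( 19 ), - 9*sqrt( 19 )/10,-1.95, - 2/7, 1 , sqrt(6),E, pi]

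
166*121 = 20086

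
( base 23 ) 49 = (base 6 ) 245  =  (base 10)101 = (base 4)1211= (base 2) 1100101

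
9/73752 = 3/24584 = 0.00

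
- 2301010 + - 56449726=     -  58750736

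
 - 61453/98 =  - 628 + 13/14=- 627.07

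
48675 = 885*55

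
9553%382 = 3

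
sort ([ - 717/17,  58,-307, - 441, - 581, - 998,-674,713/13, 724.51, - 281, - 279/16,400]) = [ - 998, - 674,-581, - 441, - 307, - 281, - 717/17, - 279/16 , 713/13,58, 400, 724.51]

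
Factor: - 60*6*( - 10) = 2^4*3^2 * 5^2 = 3600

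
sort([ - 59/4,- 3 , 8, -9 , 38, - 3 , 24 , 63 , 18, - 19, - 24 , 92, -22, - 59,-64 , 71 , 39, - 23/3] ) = [ - 64, - 59, - 24, - 22, - 19 , - 59/4, - 9, - 23/3, - 3, -3 , 8, 18  ,  24, 38, 39,  63, 71,92]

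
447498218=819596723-372098505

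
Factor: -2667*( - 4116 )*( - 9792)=  -  107490426624 = - 2^8*3^4*7^4*17^1*127^1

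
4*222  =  888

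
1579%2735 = 1579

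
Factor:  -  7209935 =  - 5^1 *79^1 * 18253^1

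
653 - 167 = 486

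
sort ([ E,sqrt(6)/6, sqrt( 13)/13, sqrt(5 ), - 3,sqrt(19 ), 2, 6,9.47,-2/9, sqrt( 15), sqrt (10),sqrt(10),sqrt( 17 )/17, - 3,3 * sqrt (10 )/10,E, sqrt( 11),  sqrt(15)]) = [ - 3 , - 3,-2/9, sqrt(17)/17, sqrt (13) /13,sqrt( 6)/6 , 3*sqrt ( 10)/10, 2, sqrt(5 ), E,E, sqrt( 10),sqrt(10), sqrt( 11) , sqrt( 15 ),sqrt (15 ) , sqrt( 19 ), 6, 9.47]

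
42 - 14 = 28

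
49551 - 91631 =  - 42080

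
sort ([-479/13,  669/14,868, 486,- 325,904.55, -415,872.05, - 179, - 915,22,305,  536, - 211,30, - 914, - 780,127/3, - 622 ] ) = [ - 915, - 914, -780, -622,-415, - 325, - 211, - 179, - 479/13, 22,30,127/3,669/14 , 305,486, 536, 868, 872.05,  904.55]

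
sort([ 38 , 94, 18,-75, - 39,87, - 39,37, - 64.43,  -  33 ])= [ - 75,-64.43,-39, - 39, - 33, 18,37,38,87, 94 ]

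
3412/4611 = 3412/4611 = 0.74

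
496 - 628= - 132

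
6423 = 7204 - 781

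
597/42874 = 597/42874= 0.01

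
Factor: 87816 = 2^3 * 3^1*3659^1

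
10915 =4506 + 6409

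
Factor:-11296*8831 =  - 2^5* 353^1*8831^1 = - 99754976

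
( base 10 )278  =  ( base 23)c2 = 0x116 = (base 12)1B2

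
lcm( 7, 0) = 0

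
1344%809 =535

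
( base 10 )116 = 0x74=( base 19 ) 62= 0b1110100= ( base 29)40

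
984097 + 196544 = 1180641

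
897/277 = 897/277 = 3.24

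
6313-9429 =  - 3116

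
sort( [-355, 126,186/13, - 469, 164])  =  [-469, - 355,  186/13 , 126, 164 ]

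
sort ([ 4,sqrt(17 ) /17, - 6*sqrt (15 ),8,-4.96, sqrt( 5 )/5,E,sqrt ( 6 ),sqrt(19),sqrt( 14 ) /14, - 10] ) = [ - 6*sqrt(15 ),-10, - 4.96,sqrt( 17) /17,sqrt(14) /14,sqrt (5 ) /5,sqrt(6 ),E, 4,sqrt( 19),  8]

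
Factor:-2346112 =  - 2^7 * 18329^1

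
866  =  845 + 21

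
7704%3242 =1220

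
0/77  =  0 = 0.00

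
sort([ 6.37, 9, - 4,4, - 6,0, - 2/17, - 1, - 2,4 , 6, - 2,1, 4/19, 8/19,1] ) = [- 6, - 4, - 2,-2,  -  1,  -  2/17, 0,4/19,8/19,1 , 1,  4, 4,6,6.37, 9 ]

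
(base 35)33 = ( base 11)99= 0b1101100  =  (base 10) 108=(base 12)90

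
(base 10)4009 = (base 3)12111111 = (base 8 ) 7651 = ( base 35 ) 39J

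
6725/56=6725/56= 120.09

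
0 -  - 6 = 6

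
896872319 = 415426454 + 481445865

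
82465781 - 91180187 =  - 8714406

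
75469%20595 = 13684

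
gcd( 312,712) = 8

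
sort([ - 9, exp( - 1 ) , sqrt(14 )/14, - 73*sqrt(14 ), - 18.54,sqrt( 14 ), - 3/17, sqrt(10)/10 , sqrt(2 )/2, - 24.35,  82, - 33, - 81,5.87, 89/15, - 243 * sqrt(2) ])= [ - 243*sqrt( 2) , - 73 * sqrt(14), - 81, - 33, - 24.35, - 18.54 , - 9, - 3/17,sqrt (14 )/14,sqrt(10 )/10,exp(-1 ),sqrt(2 ) /2, sqrt ( 14), 5.87,89/15,82 ] 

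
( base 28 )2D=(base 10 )69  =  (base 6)153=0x45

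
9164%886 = 304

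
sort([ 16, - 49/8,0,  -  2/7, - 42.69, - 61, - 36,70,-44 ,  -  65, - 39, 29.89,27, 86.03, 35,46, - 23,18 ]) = [-65, - 61,  -  44, - 42.69 , - 39,-36,  -  23,-49/8, - 2/7,0, 16, 18 , 27,  29.89 , 35,46,70,86.03]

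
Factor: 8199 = 3^2*911^1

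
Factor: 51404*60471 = 2^2*3^2*71^1*181^1 *6719^1 = 3108451284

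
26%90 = 26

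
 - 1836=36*(-51)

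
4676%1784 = 1108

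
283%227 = 56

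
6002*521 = 3127042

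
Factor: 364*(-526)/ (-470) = 95732/235 = 2^2 *5^(  -  1)*7^1 * 13^1*47^(-1 ) * 263^1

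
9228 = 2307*4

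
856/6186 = 428/3093=0.14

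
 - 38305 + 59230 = 20925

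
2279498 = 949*2402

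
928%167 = 93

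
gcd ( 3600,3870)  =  90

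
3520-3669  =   - 149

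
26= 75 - 49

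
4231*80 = 338480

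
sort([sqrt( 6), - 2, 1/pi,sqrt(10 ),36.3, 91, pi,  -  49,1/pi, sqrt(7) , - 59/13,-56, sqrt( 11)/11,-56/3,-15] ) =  [ - 56,-49, - 56/3, - 15, - 59/13, - 2,  sqrt(11) /11, 1/pi , 1/pi, sqrt(6 ),sqrt(7), pi, sqrt( 10), 36.3, 91]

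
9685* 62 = 600470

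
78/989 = 78/989= 0.08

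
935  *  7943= 7426705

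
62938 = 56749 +6189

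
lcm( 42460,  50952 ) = 254760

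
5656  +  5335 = 10991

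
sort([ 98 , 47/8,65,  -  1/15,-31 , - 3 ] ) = [ - 31 , - 3, - 1/15, 47/8 , 65, 98]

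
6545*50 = 327250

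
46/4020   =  23/2010=0.01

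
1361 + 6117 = 7478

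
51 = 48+3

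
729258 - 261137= 468121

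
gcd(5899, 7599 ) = 17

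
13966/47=13966/47 = 297.15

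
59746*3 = 179238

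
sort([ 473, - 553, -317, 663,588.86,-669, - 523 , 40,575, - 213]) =[ - 669 , - 553 , - 523,  -  317, - 213 , 40, 473,575 , 588.86,  663 ] 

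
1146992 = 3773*304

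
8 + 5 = 13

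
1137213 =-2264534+3401747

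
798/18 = 44 + 1/3 = 44.33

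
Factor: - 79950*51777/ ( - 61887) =2^1 * 3^2*5^2*7^ ( - 2 )*11^1 * 13^1*41^1*421^ ( - 1 )*523^1 = 1379857050/20629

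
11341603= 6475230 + 4866373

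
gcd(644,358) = 2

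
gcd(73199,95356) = 1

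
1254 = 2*627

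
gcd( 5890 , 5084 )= 62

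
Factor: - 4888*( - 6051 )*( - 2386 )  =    -  2^4  *3^1 * 13^1*47^1*1193^1*2017^1 = - 70571409168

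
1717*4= 6868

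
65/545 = 13/109 = 0.12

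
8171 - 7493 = 678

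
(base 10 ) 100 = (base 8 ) 144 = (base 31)37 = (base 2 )1100100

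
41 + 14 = 55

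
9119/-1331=-829/121 = -  6.85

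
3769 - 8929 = -5160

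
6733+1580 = 8313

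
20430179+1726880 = 22157059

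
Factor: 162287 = 162287^1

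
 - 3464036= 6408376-9872412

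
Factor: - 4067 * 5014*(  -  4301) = 2^1 *7^2*11^1*17^1*23^2 * 83^1*109^1=87705725338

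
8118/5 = 1623 + 3/5 =1623.60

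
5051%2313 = 425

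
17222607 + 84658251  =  101880858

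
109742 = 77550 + 32192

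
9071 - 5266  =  3805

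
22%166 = 22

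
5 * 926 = 4630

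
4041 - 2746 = 1295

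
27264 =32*852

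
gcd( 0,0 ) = 0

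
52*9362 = 486824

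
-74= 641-715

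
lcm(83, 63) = 5229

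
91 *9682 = 881062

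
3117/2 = 1558 + 1/2 =1558.50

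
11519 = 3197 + 8322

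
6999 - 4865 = 2134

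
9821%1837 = 636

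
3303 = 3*1101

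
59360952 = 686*86532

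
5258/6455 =5258/6455=0.81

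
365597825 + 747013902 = 1112611727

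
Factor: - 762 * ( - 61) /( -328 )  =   -2^( - 2 ) * 3^1 * 41^( - 1 ) * 61^1*127^1  =  -23241/164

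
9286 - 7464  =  1822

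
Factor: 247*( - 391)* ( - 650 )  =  2^1*5^2*13^2*17^1*19^1*23^1  =  62775050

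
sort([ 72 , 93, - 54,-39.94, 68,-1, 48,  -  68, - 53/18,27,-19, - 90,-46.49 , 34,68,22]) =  [ - 90,-68  , - 54, - 46.49, - 39.94,-19,-53/18,  -  1 , 22, 27,  34 , 48, 68,68,72,93 ]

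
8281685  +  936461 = 9218146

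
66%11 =0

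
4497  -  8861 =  - 4364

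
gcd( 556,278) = 278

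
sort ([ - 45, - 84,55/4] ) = [ - 84, - 45 , 55/4]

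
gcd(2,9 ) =1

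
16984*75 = 1273800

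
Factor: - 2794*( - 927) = 2^1*3^2* 11^1*103^1  *127^1=2590038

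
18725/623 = 2675/89  =  30.06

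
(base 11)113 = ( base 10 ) 135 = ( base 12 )B3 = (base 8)207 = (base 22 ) 63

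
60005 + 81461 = 141466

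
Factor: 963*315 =303345 = 3^4*5^1*7^1*107^1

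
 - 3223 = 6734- 9957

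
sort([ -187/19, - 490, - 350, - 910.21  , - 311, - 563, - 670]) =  [ - 910.21,- 670,-563, - 490, - 350, - 311, - 187/19]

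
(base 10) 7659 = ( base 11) 5833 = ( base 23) EB0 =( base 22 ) FI3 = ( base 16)1DEB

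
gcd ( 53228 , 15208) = 7604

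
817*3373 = 2755741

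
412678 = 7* 58954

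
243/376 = 243/376 = 0.65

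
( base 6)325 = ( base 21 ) 5k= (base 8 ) 175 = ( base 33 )3q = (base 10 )125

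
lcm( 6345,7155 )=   336285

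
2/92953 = 2/92953 = 0.00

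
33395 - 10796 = 22599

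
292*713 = 208196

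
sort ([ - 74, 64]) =[-74, 64]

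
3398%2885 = 513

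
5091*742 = 3777522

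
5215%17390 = 5215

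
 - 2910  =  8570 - 11480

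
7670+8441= 16111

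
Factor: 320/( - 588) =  - 80/147 = - 2^4*3^( - 1)*5^1 *7^( - 2)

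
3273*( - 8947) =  - 29283531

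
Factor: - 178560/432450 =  - 64/155 = - 2^6*5^(-1)* 31^(-1)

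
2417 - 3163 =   -  746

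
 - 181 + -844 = - 1025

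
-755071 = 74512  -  829583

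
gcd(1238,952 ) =2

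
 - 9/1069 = -9/1069 = -0.01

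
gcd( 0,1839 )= 1839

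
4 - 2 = 2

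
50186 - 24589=25597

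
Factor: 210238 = 2^1*7^1*15017^1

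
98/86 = 49/43 =1.14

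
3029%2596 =433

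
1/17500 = 1/17500= 0.00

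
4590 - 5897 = -1307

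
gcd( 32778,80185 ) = 1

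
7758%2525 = 183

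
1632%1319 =313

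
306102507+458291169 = 764393676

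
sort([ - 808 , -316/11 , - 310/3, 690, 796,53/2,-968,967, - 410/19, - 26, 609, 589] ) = [ - 968, - 808,  -  310/3,  -  316/11,  -  26, - 410/19 , 53/2,  589, 609, 690, 796,967]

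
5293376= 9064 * 584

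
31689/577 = 31689/577 = 54.92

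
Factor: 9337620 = 2^2*3^1*5^1*155627^1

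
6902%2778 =1346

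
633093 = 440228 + 192865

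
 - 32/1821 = - 1 + 1789/1821 = -0.02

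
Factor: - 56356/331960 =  - 73/430 = - 2^( - 1 )*5^( - 1)*43^( - 1 )*73^1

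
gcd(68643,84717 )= 9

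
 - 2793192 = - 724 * 3858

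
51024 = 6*8504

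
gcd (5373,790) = 1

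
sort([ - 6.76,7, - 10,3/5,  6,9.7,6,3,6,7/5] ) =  [ - 10, - 6.76,3/5,7/5,  3,  6,6, 6,7,9.7 ] 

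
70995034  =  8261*8594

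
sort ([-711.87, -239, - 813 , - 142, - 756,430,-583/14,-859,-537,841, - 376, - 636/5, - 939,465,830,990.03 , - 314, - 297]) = [-939, - 859, - 813, - 756, - 711.87,-537, - 376, - 314, - 297, - 239, - 142, - 636/5,-583/14,430,465,830, 841, 990.03]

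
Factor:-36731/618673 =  - 11^( - 2 )*23^1 * 1597^1*5113^( - 1)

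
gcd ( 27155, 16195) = 5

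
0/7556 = 0 = 0.00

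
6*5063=30378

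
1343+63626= 64969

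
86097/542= 158 + 461/542 = 158.85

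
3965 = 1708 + 2257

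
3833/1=3833 = 3833.00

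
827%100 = 27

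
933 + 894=1827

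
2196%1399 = 797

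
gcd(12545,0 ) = 12545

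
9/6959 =9/6959 = 0.00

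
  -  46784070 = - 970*48231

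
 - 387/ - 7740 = 1/20 = 0.05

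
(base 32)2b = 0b1001011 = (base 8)113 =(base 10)75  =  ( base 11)69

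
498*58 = 28884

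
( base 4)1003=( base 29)29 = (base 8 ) 103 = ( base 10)67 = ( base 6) 151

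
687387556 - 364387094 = 323000462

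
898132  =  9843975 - 8945843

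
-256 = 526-782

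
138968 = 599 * 232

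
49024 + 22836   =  71860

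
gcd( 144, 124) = 4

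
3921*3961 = 15531081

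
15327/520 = 1179/40 = 29.48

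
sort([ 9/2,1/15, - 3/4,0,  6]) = [ - 3/4,0, 1/15,9/2,6 ]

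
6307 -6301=6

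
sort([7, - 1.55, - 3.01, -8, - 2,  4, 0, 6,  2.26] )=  [-8,-3.01, - 2, - 1.55, 0,2.26,  4,6 , 7] 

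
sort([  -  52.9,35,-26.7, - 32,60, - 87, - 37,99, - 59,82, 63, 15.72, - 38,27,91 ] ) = [ - 87, - 59, - 52.9, - 38,-37, - 32, -26.7, 15.72,27,35,60,63, 82,91, 99 ]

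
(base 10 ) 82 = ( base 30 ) 2M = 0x52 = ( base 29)2o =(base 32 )2i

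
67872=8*8484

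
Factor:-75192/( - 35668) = 2^1*3^1*13^1*37^(-1 )= 78/37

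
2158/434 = 4 + 211/217 =4.97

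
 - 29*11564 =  - 335356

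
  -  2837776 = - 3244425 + 406649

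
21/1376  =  21/1376 = 0.02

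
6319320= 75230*84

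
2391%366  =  195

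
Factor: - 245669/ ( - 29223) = 3^( - 2)*17^( - 1 )*47^1*191^( - 1 )*5227^1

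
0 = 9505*0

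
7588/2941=7588/2941 = 2.58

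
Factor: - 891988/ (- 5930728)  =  2^( - 1 ) *173^1 * 1289^1*741341^( - 1) = 222997/1482682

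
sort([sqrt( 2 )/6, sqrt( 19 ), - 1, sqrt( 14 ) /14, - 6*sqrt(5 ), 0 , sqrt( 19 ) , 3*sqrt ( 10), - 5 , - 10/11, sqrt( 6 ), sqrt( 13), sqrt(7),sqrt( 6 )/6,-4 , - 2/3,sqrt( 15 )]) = [ - 6 * sqrt( 5 ),-5, - 4, - 1 , - 10/11, - 2/3, 0, sqrt(2 ) /6,sqrt (14) /14, sqrt ( 6 )/6, sqrt( 6 ), sqrt( 7 ), sqrt( 13 ) , sqrt ( 15 ), sqrt( 19 ),sqrt( 19 ), 3 * sqrt( 10)]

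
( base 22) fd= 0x157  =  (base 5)2333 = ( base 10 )343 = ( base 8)527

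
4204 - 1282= 2922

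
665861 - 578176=87685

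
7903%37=22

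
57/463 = 57/463  =  0.12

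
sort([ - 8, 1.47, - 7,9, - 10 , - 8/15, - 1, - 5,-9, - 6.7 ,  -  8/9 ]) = [ -10, - 9, - 8 ,-7, - 6.7, - 5, - 1, - 8/9,  -  8/15 , 1.47, 9]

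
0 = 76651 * 0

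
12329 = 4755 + 7574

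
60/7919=60/7919 = 0.01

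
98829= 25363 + 73466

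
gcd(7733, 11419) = 19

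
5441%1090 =1081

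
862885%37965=27655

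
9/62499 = 3/20833 = 0.00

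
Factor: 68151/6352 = 2^( - 4) * 3^1*397^( - 1)*22717^1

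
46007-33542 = 12465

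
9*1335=12015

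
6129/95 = 6129/95 = 64.52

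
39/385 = 39/385 = 0.10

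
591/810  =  197/270 = 0.73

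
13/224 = 13/224 = 0.06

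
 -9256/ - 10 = 925+ 3/5 = 925.60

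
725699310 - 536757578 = 188941732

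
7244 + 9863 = 17107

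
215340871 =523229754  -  307888883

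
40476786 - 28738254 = 11738532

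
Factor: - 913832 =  - 2^3*114229^1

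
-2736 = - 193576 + 190840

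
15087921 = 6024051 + 9063870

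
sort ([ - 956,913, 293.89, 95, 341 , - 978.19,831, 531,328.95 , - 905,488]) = [ -978.19 , - 956,-905,95,293.89, 328.95, 341, 488 , 531,831,913] 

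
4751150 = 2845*1670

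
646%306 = 34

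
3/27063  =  1/9021 = 0.00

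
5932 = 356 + 5576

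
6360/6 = 1060=1060.00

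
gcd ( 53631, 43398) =9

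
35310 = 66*535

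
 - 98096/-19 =98096/19 =5162.95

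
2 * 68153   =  136306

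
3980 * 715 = 2845700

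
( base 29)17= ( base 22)1E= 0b100100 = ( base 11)33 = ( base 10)36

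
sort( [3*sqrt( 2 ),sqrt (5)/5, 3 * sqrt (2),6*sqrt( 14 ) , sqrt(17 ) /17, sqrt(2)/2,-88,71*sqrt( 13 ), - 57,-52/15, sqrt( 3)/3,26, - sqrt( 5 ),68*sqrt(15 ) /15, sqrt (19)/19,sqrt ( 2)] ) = [ - 88,-57, - 52/15, - sqrt ( 5),sqrt (19 ) /19, sqrt(17 ) /17,sqrt( 5)/5,  sqrt( 3)/3,sqrt (2)/2,  sqrt (2),3*sqrt( 2),  3*sqrt(2),68*sqrt(15 )/15, 6*sqrt(14),26,71*sqrt(13)]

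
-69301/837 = - 69301/837 = - 82.80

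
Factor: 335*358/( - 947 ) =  - 119930/947 = - 2^1*5^1*67^1*179^1*947^( - 1 )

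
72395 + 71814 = 144209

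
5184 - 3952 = 1232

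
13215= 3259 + 9956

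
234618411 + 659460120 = 894078531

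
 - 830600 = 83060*( - 10 )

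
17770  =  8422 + 9348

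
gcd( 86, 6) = 2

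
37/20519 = 37/20519 = 0.00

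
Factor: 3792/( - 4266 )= - 8/9  =  - 2^3*3^( - 2) 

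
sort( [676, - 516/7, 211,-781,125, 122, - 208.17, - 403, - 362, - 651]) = [ - 781, - 651, - 403, - 362, - 208.17, - 516/7,  122 , 125, 211,676 ]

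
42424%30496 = 11928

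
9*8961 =80649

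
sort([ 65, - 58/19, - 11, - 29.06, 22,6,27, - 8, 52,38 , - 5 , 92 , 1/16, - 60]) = [ - 60, - 29.06,  -  11,-8,-5, - 58/19, 1/16 , 6,22,  27, 38,52, 65, 92]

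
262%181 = 81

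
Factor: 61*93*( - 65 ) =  - 3^1 * 5^1*13^1*31^1*61^1 = -  368745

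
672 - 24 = 648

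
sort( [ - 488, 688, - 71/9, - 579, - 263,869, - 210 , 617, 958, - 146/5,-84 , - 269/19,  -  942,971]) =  [-942, - 579, - 488, - 263,- 210, - 84, - 146/5,  -  269/19,-71/9,617,688,  869, 958,971 ]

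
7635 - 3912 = 3723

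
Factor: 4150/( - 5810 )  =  - 5^1  *  7^ ( - 1) = - 5/7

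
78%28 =22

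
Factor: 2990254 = 2^1*331^1*4517^1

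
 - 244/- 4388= 61/1097 = 0.06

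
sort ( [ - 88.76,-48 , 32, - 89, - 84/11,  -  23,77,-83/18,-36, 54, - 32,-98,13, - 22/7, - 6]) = [ - 98,-89,  -  88.76,  -  48, - 36,-32,-23,  -  84/11, - 6, - 83/18, - 22/7, 13, 32, 54, 77 ]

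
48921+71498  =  120419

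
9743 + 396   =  10139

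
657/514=657/514   =  1.28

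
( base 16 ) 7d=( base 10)125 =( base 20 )65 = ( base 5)1000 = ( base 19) 6b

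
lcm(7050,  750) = 35250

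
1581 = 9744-8163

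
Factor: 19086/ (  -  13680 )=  - 3181/2280 = - 2^(- 3)*3^( - 1)*5^( - 1) *19^( - 1) *3181^1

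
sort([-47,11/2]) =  [ - 47,11/2] 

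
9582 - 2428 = 7154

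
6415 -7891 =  - 1476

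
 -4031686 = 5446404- 9478090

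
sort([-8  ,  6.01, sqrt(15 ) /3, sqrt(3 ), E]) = [-8,sqrt( 15)/3 , sqrt (3 ),  E,6.01]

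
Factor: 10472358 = 2^1 * 3^1*13^1*31^1*61^1*71^1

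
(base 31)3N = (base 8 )164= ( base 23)51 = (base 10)116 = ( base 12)98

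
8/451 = 8/451= 0.02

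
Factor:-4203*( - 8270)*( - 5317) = -2^1*3^2*5^1*13^1 * 409^1 * 467^1*827^1 = - 184812592770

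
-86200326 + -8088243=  - 94288569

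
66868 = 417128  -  350260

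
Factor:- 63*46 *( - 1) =2^1*3^2 *7^1*23^1 = 2898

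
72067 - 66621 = 5446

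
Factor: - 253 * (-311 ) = 78683 = 11^1 * 23^1*311^1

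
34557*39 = 1347723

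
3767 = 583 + 3184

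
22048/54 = 408+8/27 = 408.30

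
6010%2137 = 1736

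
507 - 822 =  - 315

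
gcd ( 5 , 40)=5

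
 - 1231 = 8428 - 9659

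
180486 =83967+96519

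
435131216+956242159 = 1391373375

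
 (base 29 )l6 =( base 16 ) 267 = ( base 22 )15L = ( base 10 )615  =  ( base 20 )1af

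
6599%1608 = 167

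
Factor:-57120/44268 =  - 2^3*5^1*31^( - 1) = - 40/31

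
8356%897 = 283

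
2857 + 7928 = 10785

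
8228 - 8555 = -327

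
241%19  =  13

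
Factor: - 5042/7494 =  -  2521/3747= - 3^ ( - 1)*1249^( - 1) * 2521^1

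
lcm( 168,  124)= 5208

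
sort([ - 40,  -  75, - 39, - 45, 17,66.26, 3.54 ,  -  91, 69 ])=[ - 91,- 75,  -  45, - 40 , - 39, 3.54,17 , 66.26, 69 ] 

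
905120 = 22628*40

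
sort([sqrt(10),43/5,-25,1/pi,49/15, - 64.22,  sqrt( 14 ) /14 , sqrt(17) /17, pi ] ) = [ - 64.22, - 25,sqrt(17 )/17, sqrt (14 )/14,1/pi,pi, sqrt(10), 49/15,  43/5 ] 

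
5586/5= 5586/5 = 1117.20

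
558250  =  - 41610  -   - 599860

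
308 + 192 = 500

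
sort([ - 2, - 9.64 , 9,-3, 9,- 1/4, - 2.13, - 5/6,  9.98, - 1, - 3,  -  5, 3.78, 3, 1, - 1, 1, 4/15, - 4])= [ - 9.64, - 5, - 4, - 3, - 3, - 2.13,  -  2,-1, - 1,-5/6, - 1/4,4/15,1,1,3,3.78,9,9,9.98] 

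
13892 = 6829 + 7063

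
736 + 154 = 890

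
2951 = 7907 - 4956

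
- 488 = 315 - 803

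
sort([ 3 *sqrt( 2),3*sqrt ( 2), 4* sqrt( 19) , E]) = [ E,3*sqrt( 2),3 * sqrt(2),4* sqrt( 19)]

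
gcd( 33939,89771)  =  1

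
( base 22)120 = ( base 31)h1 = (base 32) gg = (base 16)210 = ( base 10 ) 528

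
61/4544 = 61/4544 = 0.01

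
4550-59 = 4491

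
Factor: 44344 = 2^3*23^1*241^1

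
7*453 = 3171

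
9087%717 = 483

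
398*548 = 218104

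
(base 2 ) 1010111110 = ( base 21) 1c9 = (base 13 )420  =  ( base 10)702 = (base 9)860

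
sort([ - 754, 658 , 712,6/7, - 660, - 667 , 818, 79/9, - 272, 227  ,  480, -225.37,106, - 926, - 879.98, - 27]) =[ - 926, - 879.98, - 754 ,-667, - 660, - 272, - 225.37, - 27,6/7, 79/9, 106, 227,480, 658,712, 818 ]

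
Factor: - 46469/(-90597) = 3^(-1 )*13^( - 1 )*23^( - 1)*31^1 * 101^( - 1 )*1499^1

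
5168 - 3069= 2099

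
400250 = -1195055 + 1595305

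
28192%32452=28192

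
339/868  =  339/868 = 0.39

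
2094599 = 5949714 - 3855115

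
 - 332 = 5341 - 5673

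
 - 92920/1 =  - 92920 = -92920.00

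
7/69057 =7/69057 = 0.00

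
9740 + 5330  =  15070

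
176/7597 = 176/7597 = 0.02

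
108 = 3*36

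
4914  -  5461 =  - 547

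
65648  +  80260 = 145908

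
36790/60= 3679/6 = 613.17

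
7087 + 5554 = 12641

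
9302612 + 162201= 9464813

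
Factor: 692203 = 41^1* 16883^1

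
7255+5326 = 12581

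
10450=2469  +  7981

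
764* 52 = 39728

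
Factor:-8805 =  - 3^1 *5^1*587^1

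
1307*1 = 1307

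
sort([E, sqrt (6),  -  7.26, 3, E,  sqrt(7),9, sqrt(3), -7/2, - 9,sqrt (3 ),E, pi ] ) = [ - 9,- 7.26, - 7/2, sqrt(3),sqrt( 3 ),  sqrt(6),sqrt ( 7 ),E, E , E, 3, pi , 9 ] 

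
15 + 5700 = 5715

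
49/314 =49/314  =  0.16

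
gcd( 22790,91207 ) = 1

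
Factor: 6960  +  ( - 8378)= - 1418  =  - 2^1*709^1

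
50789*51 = 2590239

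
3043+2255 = 5298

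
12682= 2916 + 9766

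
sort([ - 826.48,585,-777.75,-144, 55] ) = [-826.48, - 777.75,  -  144, 55, 585 ]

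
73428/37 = 73428/37 = 1984.54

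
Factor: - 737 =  - 11^1*67^1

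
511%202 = 107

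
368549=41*8989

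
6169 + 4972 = 11141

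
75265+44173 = 119438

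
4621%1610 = 1401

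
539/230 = 539/230 =2.34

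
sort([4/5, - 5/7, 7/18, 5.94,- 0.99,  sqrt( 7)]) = [- 0.99,-5/7,  7/18 , 4/5, sqrt(7),5.94]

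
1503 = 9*167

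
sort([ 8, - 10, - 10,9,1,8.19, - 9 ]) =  [ - 10, - 10, - 9,1, 8, 8.19,  9] 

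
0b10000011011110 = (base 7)33350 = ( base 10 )8414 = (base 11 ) 635a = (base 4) 2003132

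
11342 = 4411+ 6931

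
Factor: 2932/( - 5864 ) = - 2^( - 1) = -1/2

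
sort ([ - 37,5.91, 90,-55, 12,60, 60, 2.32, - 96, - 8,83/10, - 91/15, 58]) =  [ - 96, - 55, - 37, - 8, - 91/15,2.32, 5.91 , 83/10,12, 58 , 60, 60, 90]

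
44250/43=44250/43 = 1029.07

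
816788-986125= - 169337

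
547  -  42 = 505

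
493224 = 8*61653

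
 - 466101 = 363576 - 829677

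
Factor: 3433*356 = 1222148 = 2^2* 89^1 * 3433^1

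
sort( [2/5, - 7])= [-7, 2/5 ]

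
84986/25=84986/25 = 3399.44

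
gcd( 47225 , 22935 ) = 5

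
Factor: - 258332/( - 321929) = 2^2 * 131^1*653^( - 1) =524/653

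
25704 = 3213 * 8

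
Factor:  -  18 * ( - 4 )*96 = 2^8*3^3 = 6912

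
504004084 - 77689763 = 426314321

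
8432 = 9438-1006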